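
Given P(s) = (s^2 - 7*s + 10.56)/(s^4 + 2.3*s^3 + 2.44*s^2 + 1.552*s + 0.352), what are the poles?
Set denominator = 0: s^4 + 2.3*s^3 + 2.44*s^2 + 1.552*s + 0.352 = (s + 1.1)(s + 0.4)(s^2 + 0.8*s + 0.8) = 0 → Poles: -0.4, -0.4 + 0.8j, -0.4 - 0.8j, -1.1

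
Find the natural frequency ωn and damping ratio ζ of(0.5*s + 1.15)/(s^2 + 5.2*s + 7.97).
Underdamped: complex pole -2.6 + 1.1j. ωn = |pole| = 2.823, ζ = -Re(pole)/ωn = 0.921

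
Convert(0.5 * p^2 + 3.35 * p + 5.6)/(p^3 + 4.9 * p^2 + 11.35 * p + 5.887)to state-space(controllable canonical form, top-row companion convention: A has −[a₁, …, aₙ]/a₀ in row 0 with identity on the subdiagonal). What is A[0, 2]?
Reachable canonical form for den = p^3 + 4.9*p^2 + 11.35*p + 5.887: top row of A = -[a₁,a₂,...,aₙ]/a₀, ones on the subdiagonal, zeros elsewhere.
A = [[-4.9, -11.35, -5.887], [1, 0, 0], [0, 1, 0]].
A[0,2] = -5.887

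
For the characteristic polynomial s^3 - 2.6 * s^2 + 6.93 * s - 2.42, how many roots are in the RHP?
s^3 - 2.6*s^2 + 6.93*s - 2.42 = (s - 0.4)(s^2 - 2.2*s + 6.05). Poles: 0.4, 1.1 + 2.2j, 1.1 - 2.2j. RHP poles (Re>0): 3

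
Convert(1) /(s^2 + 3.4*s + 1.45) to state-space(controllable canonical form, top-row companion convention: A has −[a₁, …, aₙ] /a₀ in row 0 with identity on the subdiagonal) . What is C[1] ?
Reachable canonical form: C = numerator coefficients (right-aligned, zero-padded to length n).
num = 1, C = [[0, 1]].
C[1] = 1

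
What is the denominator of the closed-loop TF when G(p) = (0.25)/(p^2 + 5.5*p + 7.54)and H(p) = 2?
Characteristic poly = G_den * H_den + G_num * H_num = (p^2 + 5.5*p + 7.54) + (0.5) = p^2 + 5.5*p + 8.04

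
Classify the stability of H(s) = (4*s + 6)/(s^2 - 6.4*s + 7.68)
Denominator: s^2 - 6.4*s + 7.68 = (s - 4.8)(s - 1.6). Poles: 1.6, 4.8. Unstable (2 pole(s) in RHP)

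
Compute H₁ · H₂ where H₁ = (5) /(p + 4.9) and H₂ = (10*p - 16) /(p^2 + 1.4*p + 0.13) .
Series: H = H₁ · H₂ = (n₁·n₂)/(d₁·d₂).
Num: n₁·n₂ = 50*p - 80. Den: d₁·d₂ = p^3 + 6.3*p^2 + 6.99*p + 0.637.
H(p) = (50*p - 80)/(p^3 + 6.3*p^2 + 6.99*p + 0.637)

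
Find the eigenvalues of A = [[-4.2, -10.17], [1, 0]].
Eigenvalues solve det(λI - A) = 0.
Characteristic polynomial: λ^2 + 4.2*λ + 10.17 = 0.
Roots: -2.1 + 2.4j, -2.1 - 2.4j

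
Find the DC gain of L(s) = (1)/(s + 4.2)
DC gain = L(0) = num(0)/den(0) = 1/4.2 = 0.2381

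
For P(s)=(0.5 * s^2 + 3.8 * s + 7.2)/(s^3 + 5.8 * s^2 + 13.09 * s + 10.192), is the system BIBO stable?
Denominator: s^3 + 5.8*s^2 + 13.09*s + 10.192 = (s + 1.6)(s^2 + 4.2*s + 6.37). Poles: -1.6, -2.1 + 1.4j, -2.1 - 1.4j. All Re(p)<0: Yes (stable)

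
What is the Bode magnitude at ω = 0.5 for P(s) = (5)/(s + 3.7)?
Substitute s = j*0.5: P(j0.5) = 1.32712 - 0.17934j.
|P(j0.5)| = sqrt(Re² + Im²) = 1.339.
20*log₁₀(1.339) = 2.54 dB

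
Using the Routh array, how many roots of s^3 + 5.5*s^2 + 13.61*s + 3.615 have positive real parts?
Routh array:
s^3: [1, 13.61]; s^2: [5.5, 3.615]; s^1: [12.9527]; s^0: [3.615]
First column: [1, 5.5, 12.9527, 3.615]. Sign changes = RHP roots = 0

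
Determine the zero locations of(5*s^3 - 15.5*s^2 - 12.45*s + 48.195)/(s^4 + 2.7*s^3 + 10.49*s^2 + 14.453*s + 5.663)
Set numerator = 0: 5*s^3 - 15.5*s^2 - 12.45*s + 48.195 = 5*(s + 1.7)(s - 2.7)(s - 2.1) = 0 → Zeros: -1.7, 2.1, 2.7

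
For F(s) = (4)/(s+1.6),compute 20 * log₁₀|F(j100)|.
Substitute s = j*100: F(j100) = 0.000639836 - 0.0399898j.
|F(j100)| = sqrt(Re² + Im²) = 0.03999.
20*log₁₀(0.03999) = -27.96 dB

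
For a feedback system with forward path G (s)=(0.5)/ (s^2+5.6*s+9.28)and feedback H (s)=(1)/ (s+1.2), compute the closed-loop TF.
Closed-loop T = G/(1+GH).
Numerator: G_num * H_den = 0.5*s + 0.6.
Denominator: G_den * H_den + G_num * H_num = (s^3 + 6.8*s^2 + 16*s + 11.136) + (0.5) = s^3 + 6.8*s^2 + 16*s + 11.636.
T(s) = (0.5*s + 0.6)/(s^3 + 6.8*s^2 + 16*s + 11.636)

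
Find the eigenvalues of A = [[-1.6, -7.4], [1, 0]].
Eigenvalues solve det(λI - A) = 0.
Characteristic polynomial: λ^2 + 1.6*λ + 7.4 = 0.
Roots: -0.8 + 2.6j, -0.8 - 2.6j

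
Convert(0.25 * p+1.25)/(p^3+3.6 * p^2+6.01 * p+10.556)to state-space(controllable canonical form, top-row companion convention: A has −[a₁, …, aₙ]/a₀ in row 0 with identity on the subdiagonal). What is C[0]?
Reachable canonical form: C = numerator coefficients (right-aligned, zero-padded to length n).
num = 0.25*p + 1.25, C = [[0, 0.25, 1.25]].
C[0] = 0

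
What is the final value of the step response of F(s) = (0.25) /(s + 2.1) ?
FVT: lim_{t→∞} y(t) = lim_{s→0} s*Y(s) where Y(s) = F(s)/s.
= lim_{s→0} F(s) = F(0) = num(0)/den(0) = 0.25/2.1 = 0.119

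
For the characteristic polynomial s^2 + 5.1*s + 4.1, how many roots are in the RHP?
s^2 + 5.1*s + 4.1 = (s + 1)(s + 4.1). Poles: -1, -4.1. RHP poles (Re>0): 0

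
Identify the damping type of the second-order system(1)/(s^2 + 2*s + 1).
Standard form: ωn²/(s²+2ζωn·s+ωn²) gives ωn=1, ζ=1.
Critically damped (ζ = 1)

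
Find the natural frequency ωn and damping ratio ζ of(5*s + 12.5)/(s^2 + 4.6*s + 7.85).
Underdamped: complex pole -2.3 + 1.6j. ωn = |pole| = 2.802, ζ = -Re(pole)/ωn = 0.8209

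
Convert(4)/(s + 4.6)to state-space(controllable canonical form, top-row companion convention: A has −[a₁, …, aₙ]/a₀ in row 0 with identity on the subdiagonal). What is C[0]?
Reachable canonical form: C = numerator coefficients (right-aligned, zero-padded to length n).
num = 4, C = [[4]].
C[0] = 4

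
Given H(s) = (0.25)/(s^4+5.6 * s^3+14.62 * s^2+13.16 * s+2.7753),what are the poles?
Set denominator = 0: s^4 + 5.6*s^3 + 14.62*s^2 + 13.16*s + 2.7753 = (s + 0.3)(s + 1.1)(s^2 + 4.2*s + 8.41) = 0 → Poles: -0.3, -1.1, -2.1 + 2j, -2.1 - 2j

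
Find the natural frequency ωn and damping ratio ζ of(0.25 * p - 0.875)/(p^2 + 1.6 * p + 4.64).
Underdamped: complex pole -0.8 + 2j. ωn = |pole| = 2.154, ζ = -Re(pole)/ωn = 0.3714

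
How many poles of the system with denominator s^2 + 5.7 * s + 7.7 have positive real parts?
s^2 + 5.7*s + 7.7 = (s + 2.2)(s + 3.5). Poles: -2.2, -3.5. RHP poles (Re>0): 0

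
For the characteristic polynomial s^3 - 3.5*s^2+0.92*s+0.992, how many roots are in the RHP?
s^3 - 3.5*s^2 + 0.92*s + 0.992 = (s - 3.1)(s - 0.8)(s + 0.4). Poles: -0.4, 0.8, 3.1. RHP poles (Re>0): 2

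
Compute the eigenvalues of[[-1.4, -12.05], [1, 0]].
Eigenvalues solve det(λI - A) = 0.
Characteristic polynomial: λ^2 + 1.4*λ + 12.05 = 0.
Roots: -0.7 + 3.4j, -0.7 - 3.4j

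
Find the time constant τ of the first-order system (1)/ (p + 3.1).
First-order system: τ = -1/pole. Pole = -3.1. τ = -1/(-3.1) = 0.3226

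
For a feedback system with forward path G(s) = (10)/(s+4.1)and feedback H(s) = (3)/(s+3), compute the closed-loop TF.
Closed-loop T = G/(1+GH).
Numerator: G_num * H_den = 10*s + 30.
Denominator: G_den * H_den + G_num * H_num = (s^2 + 7.1*s + 12.3) + (30) = s^2 + 7.1*s + 42.3.
T(s) = (10*s + 30)/(s^2 + 7.1*s + 42.3)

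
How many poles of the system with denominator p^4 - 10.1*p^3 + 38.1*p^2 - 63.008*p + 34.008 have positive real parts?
p^4 - 10.1*p^3 + 38.1*p^2 - 63.008*p + 34.008 = (p - 3.9)(p - 1)(p^2 - 5.2*p + 8.72). Poles: 1, 2.6 + 1.4j, 2.6 - 1.4j, 3.9. RHP poles (Re>0): 4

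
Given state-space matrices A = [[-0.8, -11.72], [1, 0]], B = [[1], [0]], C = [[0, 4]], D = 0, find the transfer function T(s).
T(s) = C(sI - A)⁻¹B + D.
Characteristic polynomial det(sI - A) = s^2 + 0.8*s + 11.72.
Numerator from C·adj(sI-A)·B + D·det(sI-A) = 4.
T(s) = (4)/(s^2 + 0.8*s + 11.72)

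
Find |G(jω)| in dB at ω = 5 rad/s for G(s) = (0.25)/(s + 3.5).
Substitute s = j*5: G(j5) = 0.0234899 - 0.033557j.
|G(j5)| = sqrt(Re² + Im²) = 0.04096.
20*log₁₀(0.04096) = -27.75 dB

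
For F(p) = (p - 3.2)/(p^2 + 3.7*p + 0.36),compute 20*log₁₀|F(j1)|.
Substitute p = j*1: F(j1) = 0.407671 + 0.794349j.
|F(j1)| = sqrt(Re² + Im²) = 0.8929.
20*log₁₀(0.8929) = -0.98 dB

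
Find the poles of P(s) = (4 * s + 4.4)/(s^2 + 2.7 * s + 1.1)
Set denominator = 0: s^2 + 2.7*s + 1.1 = (s + 2.2)(s + 0.5) = 0 → Poles: -0.5, -2.2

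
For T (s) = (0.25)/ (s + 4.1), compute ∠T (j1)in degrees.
Substitute s = j*1: T(j1) = 0.0575519 - 0.0140371j.
∠T(j1) = atan2(Im, Re) = atan2(-0.0140371, 0.0575519) = -13.71°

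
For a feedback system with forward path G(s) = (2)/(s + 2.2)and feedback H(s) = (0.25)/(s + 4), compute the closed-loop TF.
Closed-loop T = G/(1+GH).
Numerator: G_num * H_den = 2*s + 8.
Denominator: G_den * H_den + G_num * H_num = (s^2 + 6.2*s + 8.8) + (0.5) = s^2 + 6.2*s + 9.3.
T(s) = (2*s + 8)/(s^2 + 6.2*s + 9.3)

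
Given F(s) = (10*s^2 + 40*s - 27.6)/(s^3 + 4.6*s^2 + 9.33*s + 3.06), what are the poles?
Set denominator = 0: s^3 + 4.6*s^2 + 9.33*s + 3.06 = (s + 0.4)(s^2 + 4.2*s + 7.65) = 0 → Poles: -0.4, -2.1 + 1.8j, -2.1 - 1.8j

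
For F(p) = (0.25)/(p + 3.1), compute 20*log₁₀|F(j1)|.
Substitute p = j*1: F(j1) = 0.0730443 - 0.0235627j.
|F(j1)| = sqrt(Re² + Im²) = 0.07675.
20*log₁₀(0.07675) = -22.30 dB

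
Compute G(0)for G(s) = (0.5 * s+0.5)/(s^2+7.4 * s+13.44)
DC gain = G(0) = num(0)/den(0) = 0.5/13.44 = 0.0372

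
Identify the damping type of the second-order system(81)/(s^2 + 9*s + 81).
Standard form: ωn²/(s²+2ζωn·s+ωn²) gives ωn=9, ζ=0.5.
Underdamped (ζ = 0.5 < 1)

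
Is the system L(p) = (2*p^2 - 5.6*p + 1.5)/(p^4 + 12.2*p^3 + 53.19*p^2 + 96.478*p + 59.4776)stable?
Denominator: p^4 + 12.2*p^3 + 53.19*p^2 + 96.478*p + 59.4776 = (p + 1.3)(p + 2.8)(p + 4.3)(p + 3.8). Poles: -1.3, -2.8, -3.8, -4.3. All Re(p)<0: Yes (stable)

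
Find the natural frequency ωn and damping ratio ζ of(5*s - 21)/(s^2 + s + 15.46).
Underdamped: complex pole -0.5 + 3.9j. ωn = |pole| = 3.932, ζ = -Re(pole)/ωn = 0.1272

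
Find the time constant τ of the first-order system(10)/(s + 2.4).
First-order system: τ = -1/pole. Pole = -2.4. τ = -1/(-2.4) = 0.4167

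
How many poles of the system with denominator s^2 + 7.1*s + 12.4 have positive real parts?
s^2 + 7.1*s + 12.4 = (s + 3.1)(s + 4). Poles: -3.1, -4. RHP poles (Re>0): 0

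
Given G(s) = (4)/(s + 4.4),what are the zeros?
Numerator is a nonzero constant (4) → Zeros: none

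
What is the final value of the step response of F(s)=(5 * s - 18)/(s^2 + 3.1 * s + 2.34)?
FVT: lim_{t→∞} y(t) = lim_{s→0} s*Y(s) where Y(s) = F(s)/s.
= lim_{s→0} F(s) = F(0) = num(0)/den(0) = -18/2.34 = -7.692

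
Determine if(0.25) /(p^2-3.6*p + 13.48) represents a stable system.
Denominator: p^2 - 3.6*p + 13.48. Poles: 1.8 + 3.2j, 1.8 - 3.2j. All Re(p)<0: No (unstable)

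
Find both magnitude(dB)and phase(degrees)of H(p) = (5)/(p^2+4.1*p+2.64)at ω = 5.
Substitute p = j*5: H(j5) = -0.121493 - 0.111386j.
|H| = 20*log₁₀(sqrt(Re²+Im²)) = -15.66 dB.
∠H = atan2(Im, Re) = -137.48°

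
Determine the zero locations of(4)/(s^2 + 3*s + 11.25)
Numerator is a nonzero constant (4) → Zeros: none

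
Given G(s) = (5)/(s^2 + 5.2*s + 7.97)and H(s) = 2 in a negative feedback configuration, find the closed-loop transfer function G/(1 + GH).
Closed-loop T = G/(1+GH).
Numerator: G_num * H_den = 5.
Denominator: G_den * H_den + G_num * H_num = (s^2 + 5.2*s + 7.97) + (10) = s^2 + 5.2*s + 17.97.
T(s) = (5)/(s^2 + 5.2*s + 17.97)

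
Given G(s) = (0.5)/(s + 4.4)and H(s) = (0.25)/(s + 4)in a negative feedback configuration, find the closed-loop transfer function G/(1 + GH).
Closed-loop T = G/(1+GH).
Numerator: G_num * H_den = 0.5*s + 2.
Denominator: G_den * H_den + G_num * H_num = (s^2 + 8.4*s + 17.6) + (0.125) = s^2 + 8.4*s + 17.725.
T(s) = (0.5*s + 2)/(s^2 + 8.4*s + 17.725)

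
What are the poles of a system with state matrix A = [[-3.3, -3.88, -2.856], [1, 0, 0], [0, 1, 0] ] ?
Eigenvalues solve det(λI - A) = 0.
Characteristic polynomial: λ^3 + 3.3*λ^2 + 3.88*λ + 2.856 = 0.
Factor: (λ + 2.1)(λ^2 + 1.2*λ + 1.36) = 0.
Roots: -0.6 + 1j, -0.6 - 1j, -2.1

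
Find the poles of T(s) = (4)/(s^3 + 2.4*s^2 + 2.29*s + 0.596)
Set denominator = 0: s^3 + 2.4*s^2 + 2.29*s + 0.596 = (s + 0.4)(s^2 + 2*s + 1.49) = 0 → Poles: -0.4, -1 + 0.7j, -1 - 0.7j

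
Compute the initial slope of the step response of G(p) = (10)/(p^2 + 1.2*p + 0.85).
IVT: y'(0⁺) = lim_{p→∞} p²·Y(p) = lim_{p→∞} p·G(p).
deg(num) = 0, deg(den) = 2, relative degree = 2 ≥ 2, so p·G(p) → 0. Initial slope = 0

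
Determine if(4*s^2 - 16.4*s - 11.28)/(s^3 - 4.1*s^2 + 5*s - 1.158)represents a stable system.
Denominator: s^3 - 4.1*s^2 + 5*s - 1.158 = (s - 0.3)(s^2 - 3.8*s + 3.86). Poles: 0.3, 1.9 + 0.5j, 1.9 - 0.5j. All Re(p)<0: No (unstable)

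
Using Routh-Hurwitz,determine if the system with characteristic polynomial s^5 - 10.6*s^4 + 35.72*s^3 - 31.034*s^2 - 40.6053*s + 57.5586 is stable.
Routh array:
s^5: [1, 35.72, -40.6053]; s^4: [-10.6, -31.034, 57.5586]; s^3: [32.7923, -35.1752]; s^2: [-42.4043, 57.5586]; s^1: [9.33621]; s^0: [57.5586]
First column: [1, -10.6, 32.7923, -42.4043, 9.33621, 57.5586]. Sign changes = 4.
No, unstable (4 RHP root(s))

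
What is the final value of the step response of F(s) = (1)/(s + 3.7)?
FVT: lim_{t→∞} y(t) = lim_{s→0} s*Y(s) where Y(s) = F(s)/s.
= lim_{s→0} F(s) = F(0) = num(0)/den(0) = 1/3.7 = 0.2703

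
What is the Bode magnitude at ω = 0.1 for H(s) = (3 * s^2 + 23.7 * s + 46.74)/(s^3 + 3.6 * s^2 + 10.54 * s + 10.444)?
Substitute s = j*0.1: H(j0.1) = 4.46523 - 0.224047j.
|H(j0.1)| = sqrt(Re² + Im²) = 4.471.
20*log₁₀(4.471) = 13.01 dB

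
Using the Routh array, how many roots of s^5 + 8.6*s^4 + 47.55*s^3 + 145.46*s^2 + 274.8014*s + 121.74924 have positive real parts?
Routh array:
s^5: [1, 47.55, 274.8014]; s^4: [8.6, 145.46, 121.74924]; s^3: [30.636, 260.645]; s^2: [72.2932, 121.74924]; s^1: [209.05]; s^0: [121.74924]
First column: [1, 8.6, 30.636, 72.2932, 209.05, 121.74924]. Sign changes = RHP roots = 0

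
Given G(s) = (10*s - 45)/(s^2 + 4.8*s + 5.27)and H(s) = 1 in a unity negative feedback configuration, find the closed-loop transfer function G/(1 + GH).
Closed-loop T = G/(1+GH).
Numerator: G_num * H_den = 10*s - 45.
Denominator: G_den * H_den + G_num * H_num = (s^2 + 4.8*s + 5.27) + (10*s - 45) = s^2 + 14.8*s - 39.73.
T(s) = (10*s - 45)/(s^2 + 14.8*s - 39.73)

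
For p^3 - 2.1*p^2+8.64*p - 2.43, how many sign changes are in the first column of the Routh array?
Routh array:
p^3: [1, 8.64]; p^2: [-2.1, -2.43]; p^1: [7.48286]; p^0: [-2.43]
First column: [1, -2.1, 7.48286, -2.43]. Sign changes = 3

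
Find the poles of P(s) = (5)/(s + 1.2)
Set denominator = 0: s + 1.2 = 0 → Poles: -1.2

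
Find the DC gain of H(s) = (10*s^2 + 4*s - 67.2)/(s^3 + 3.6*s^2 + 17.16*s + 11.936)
DC gain = H(0) = num(0)/den(0) = -67.2/11.936 = -5.63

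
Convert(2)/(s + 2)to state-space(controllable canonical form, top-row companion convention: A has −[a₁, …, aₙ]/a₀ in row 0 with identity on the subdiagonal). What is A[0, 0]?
Reachable canonical form for den = s + 2: top row of A = -[a₁,a₂,...,aₙ]/a₀, ones on the subdiagonal, zeros elsewhere.
A = [[-2]].
A[0,0] = -2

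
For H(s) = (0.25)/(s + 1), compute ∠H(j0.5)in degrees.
Substitute s = j*0.5: H(j0.5) = 0.2 - 0.1j.
∠H(j0.5) = atan2(Im, Re) = atan2(-0.1, 0.2) = -26.57°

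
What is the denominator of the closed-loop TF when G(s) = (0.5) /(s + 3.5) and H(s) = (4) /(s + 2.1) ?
Characteristic poly = G_den * H_den + G_num * H_num = (s^2 + 5.6*s + 7.35) + (2) = s^2 + 5.6*s + 9.35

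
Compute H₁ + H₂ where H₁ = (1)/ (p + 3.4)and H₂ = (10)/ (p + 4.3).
Parallel: H = H₁ + H₂ = (n₁·d₂ + n₂·d₁)/(d₁·d₂).
n₁·d₂ = p + 4.3. n₂·d₁ = 10*p + 34. Sum = 11*p + 38.3. d₁·d₂ = p^2 + 7.7*p + 14.62.
H(p) = (11*p + 38.3)/(p^2 + 7.7*p + 14.62)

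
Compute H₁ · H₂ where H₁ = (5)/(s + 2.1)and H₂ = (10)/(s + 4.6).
Series: H = H₁ · H₂ = (n₁·n₂)/(d₁·d₂).
Num: n₁·n₂ = 50. Den: d₁·d₂ = s^2 + 6.7*s + 9.66.
H(s) = (50)/(s^2 + 6.7*s + 9.66)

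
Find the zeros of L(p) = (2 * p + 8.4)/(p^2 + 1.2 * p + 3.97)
Set numerator = 0: 2*p + 8.4 = 0 → Zeros: -4.2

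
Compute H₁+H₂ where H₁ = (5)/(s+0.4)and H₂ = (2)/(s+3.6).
Parallel: H = H₁ + H₂ = (n₁·d₂ + n₂·d₁)/(d₁·d₂).
n₁·d₂ = 5*s + 18. n₂·d₁ = 2*s + 0.8. Sum = 7*s + 18.8. d₁·d₂ = s^2 + 4*s + 1.44.
H(s) = (7*s + 18.8)/(s^2 + 4*s + 1.44)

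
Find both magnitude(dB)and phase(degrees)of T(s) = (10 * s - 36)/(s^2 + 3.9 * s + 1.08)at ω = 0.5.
Substitute s = j*0.5: T(j0.5) = -4.4819 + 16.5539j.
|T| = 20*log₁₀(sqrt(Re²+Im²)) = 24.69 dB.
∠T = atan2(Im, Re) = 105.15°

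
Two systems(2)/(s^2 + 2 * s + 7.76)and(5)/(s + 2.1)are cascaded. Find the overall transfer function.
Series: H = H₁ · H₂ = (n₁·n₂)/(d₁·d₂).
Num: n₁·n₂ = 10. Den: d₁·d₂ = s^3 + 4.1*s^2 + 11.96*s + 16.296.
H(s) = (10)/(s^3 + 4.1*s^2 + 11.96*s + 16.296)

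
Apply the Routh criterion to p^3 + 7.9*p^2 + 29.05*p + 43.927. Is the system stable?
Routh array:
p^3: [1, 29.05]; p^2: [7.9, 43.927]; p^1: [23.4896]; p^0: [43.927]
First column: [1, 7.9, 23.4896, 43.927]. Sign changes = 0.
Yes, stable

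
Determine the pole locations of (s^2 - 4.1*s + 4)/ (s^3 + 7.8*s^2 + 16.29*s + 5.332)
Set denominator = 0: s^3 + 7.8*s^2 + 16.29*s + 5.332 = (s + 0.4)(s + 3.1)(s + 4.3) = 0 → Poles: -0.4, -3.1, -4.3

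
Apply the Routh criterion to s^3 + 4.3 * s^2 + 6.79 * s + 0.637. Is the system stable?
Routh array:
s^3: [1, 6.79]; s^2: [4.3, 0.637]; s^1: [6.64186]; s^0: [0.637]
First column: [1, 4.3, 6.64186, 0.637]. Sign changes = 0.
Yes, stable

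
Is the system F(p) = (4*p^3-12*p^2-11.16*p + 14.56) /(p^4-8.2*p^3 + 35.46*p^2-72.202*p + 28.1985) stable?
Denominator: p^4 - 8.2*p^3 + 35.46*p^2 - 72.202*p + 28.1985 = (p - 3.3)(p - 0.5)(p^2 - 4.4*p + 17.09). Poles: 0.5, 2.2 + 3.5j, 2.2 - 3.5j, 3.3. All Re(p)<0: No (unstable)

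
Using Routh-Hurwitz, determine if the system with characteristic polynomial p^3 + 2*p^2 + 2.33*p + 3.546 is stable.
Routh array:
p^3: [1, 2.33]; p^2: [2, 3.546]; p^1: [0.557]; p^0: [3.546]
First column: [1, 2, 0.557, 3.546]. Sign changes = 0.
Yes, stable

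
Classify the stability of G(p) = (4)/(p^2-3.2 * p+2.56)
Denominator: p^2 - 3.2*p + 2.56 = (p - 1.6)(p - 1.6). Poles: 1.6, 1.6. Unstable (2 pole(s) in RHP)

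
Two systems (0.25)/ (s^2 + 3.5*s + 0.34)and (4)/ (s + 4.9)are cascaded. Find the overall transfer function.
Series: H = H₁ · H₂ = (n₁·n₂)/(d₁·d₂).
Num: n₁·n₂ = 1. Den: d₁·d₂ = s^3 + 8.4*s^2 + 17.49*s + 1.666.
H(s) = (1)/(s^3 + 8.4*s^2 + 17.49*s + 1.666)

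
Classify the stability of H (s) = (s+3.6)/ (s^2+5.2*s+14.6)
Denominator: s^2 + 5.2*s + 14.6. Poles: -2.6 + 2.8j, -2.6 - 2.8j. Stable (all poles in LHP)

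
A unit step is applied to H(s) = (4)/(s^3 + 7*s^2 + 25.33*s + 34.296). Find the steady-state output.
FVT: lim_{t→∞} y(t) = lim_{s→0} s*Y(s) where Y(s) = H(s)/s.
= lim_{s→0} H(s) = H(0) = num(0)/den(0) = 4/34.296 = 0.1166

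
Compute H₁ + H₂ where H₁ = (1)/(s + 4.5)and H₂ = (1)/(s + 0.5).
Parallel: H = H₁ + H₂ = (n₁·d₂ + n₂·d₁)/(d₁·d₂).
n₁·d₂ = s + 0.5. n₂·d₁ = s + 4.5. Sum = 2*s + 5. d₁·d₂ = s^2 + 5*s + 2.25.
H(s) = (2*s + 5)/(s^2 + 5*s + 2.25)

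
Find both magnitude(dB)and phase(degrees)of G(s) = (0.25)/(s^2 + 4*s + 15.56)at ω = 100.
Substitute s = j*100: G(j100) = -2.49988e-05 - 1.00151e-06j.
|G| = 20*log₁₀(sqrt(Re²+Im²)) = -92.03 dB.
∠G = atan2(Im, Re) = -177.71°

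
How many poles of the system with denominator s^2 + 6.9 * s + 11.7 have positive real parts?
s^2 + 6.9*s + 11.7 = (s + 3)(s + 3.9). Poles: -3, -3.9. RHP poles (Re>0): 0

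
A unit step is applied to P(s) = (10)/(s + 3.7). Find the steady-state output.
FVT: lim_{t→∞} y(t) = lim_{s→0} s*Y(s) where Y(s) = P(s)/s.
= lim_{s→0} P(s) = P(0) = num(0)/den(0) = 10/3.7 = 2.703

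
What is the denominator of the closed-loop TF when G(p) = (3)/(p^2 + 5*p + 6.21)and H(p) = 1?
Characteristic poly = G_den * H_den + G_num * H_num = (p^2 + 5*p + 6.21) + (3) = p^2 + 5*p + 9.21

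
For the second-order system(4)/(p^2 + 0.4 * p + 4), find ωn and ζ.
Standard form: ωn²/(p²+2ζωn·p+ωn²).
const=4=ωn² → ωn=2, p coeff=0.4=2ζωn → ζ=0.1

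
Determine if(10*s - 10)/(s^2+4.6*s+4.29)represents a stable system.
Denominator: s^2 + 4.6*s + 4.29 = (s + 3.3)(s + 1.3). Poles: -1.3, -3.3. All Re(p)<0: Yes (stable)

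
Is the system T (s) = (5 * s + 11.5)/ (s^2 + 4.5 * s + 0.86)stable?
Denominator: s^2 + 4.5*s + 0.86 = (s + 0.2)(s + 4.3). Poles: -0.2, -4.3. All Re(p)<0: Yes (stable)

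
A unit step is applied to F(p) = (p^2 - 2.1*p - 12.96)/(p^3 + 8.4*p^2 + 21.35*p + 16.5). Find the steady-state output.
FVT: lim_{t→∞} y(t) = lim_{p→0} p*Y(p) where Y(p) = F(p)/p.
= lim_{p→0} F(p) = F(0) = num(0)/den(0) = -12.96/16.5 = -0.7855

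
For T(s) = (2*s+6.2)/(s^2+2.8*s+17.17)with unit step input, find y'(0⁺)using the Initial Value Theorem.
IVT: y'(0⁺) = lim_{s→∞} s²·Y(s) = lim_{s→∞} s·T(s).
deg(num) = 1, deg(den) = 2, relative degree = 1, so s·T(s) → (leading num)/(leading den) = 2/1 = 2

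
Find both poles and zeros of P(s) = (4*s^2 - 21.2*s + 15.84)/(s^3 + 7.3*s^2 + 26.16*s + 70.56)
Set denominator = 0: s^3 + 7.3*s^2 + 26.16*s + 70.56 = (s + 4.9)(s^2 + 2.4*s + 14.4) = 0 → Poles: -1.2 + 3.6j, -1.2 - 3.6j, -4.9
Set numerator = 0: 4*s^2 - 21.2*s + 15.84 = 4*(s - 4.4)(s - 0.9) = 0 → Zeros: 0.9, 4.4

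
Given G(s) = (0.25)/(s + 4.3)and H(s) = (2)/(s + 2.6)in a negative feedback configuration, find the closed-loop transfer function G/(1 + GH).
Closed-loop T = G/(1+GH).
Numerator: G_num * H_den = 0.25*s + 0.65.
Denominator: G_den * H_den + G_num * H_num = (s^2 + 6.9*s + 11.18) + (0.5) = s^2 + 6.9*s + 11.68.
T(s) = (0.25*s + 0.65)/(s^2 + 6.9*s + 11.68)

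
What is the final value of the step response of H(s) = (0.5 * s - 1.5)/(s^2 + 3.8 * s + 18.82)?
FVT: lim_{t→∞} y(t) = lim_{s→0} s*Y(s) where Y(s) = H(s)/s.
= lim_{s→0} H(s) = H(0) = num(0)/den(0) = -1.5/18.82 = -0.0797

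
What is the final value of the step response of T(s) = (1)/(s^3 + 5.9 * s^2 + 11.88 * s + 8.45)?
FVT: lim_{t→∞} y(t) = lim_{s→0} s*Y(s) where Y(s) = T(s)/s.
= lim_{s→0} T(s) = T(0) = num(0)/den(0) = 1/8.45 = 0.1183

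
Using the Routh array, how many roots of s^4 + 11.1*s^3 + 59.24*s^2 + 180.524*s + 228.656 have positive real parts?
Routh array:
s^4: [1, 59.24, 228.656]; s^3: [11.1, 180.524]; s^2: [42.9766, 228.656]; s^1: [121.467]; s^0: [228.656]
First column: [1, 11.1, 42.9766, 121.467, 228.656]. Sign changes = RHP roots = 0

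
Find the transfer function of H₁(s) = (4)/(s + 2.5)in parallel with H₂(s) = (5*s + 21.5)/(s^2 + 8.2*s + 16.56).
Parallel: H = H₁ + H₂ = (n₁·d₂ + n₂·d₁)/(d₁·d₂).
n₁·d₂ = 4*s^2 + 32.8*s + 66.24. n₂·d₁ = 5*s^2 + 34*s + 53.75. Sum = 9*s^2 + 66.8*s + 119.99. d₁·d₂ = s^3 + 10.7*s^2 + 37.06*s + 41.4.
H(s) = (9*s^2 + 66.8*s + 119.99)/(s^3 + 10.7*s^2 + 37.06*s + 41.4)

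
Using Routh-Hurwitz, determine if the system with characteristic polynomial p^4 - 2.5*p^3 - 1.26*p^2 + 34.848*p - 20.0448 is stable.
Routh array:
p^4: [1, -1.26, -20.0448]; p^3: [-2.5, 34.848]; p^2: [12.6792, -20.0448]; p^1: [30.8957]; p^0: [-20.0448]
First column: [1, -2.5, 12.6792, 30.8957, -20.0448]. Sign changes = 3.
No, unstable (3 RHP root(s))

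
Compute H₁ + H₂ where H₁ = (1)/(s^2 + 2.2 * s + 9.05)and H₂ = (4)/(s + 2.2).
Parallel: H = H₁ + H₂ = (n₁·d₂ + n₂·d₁)/(d₁·d₂).
n₁·d₂ = s + 2.2. n₂·d₁ = 4*s^2 + 8.8*s + 36.2. Sum = 4*s^2 + 9.8*s + 38.4. d₁·d₂ = s^3 + 4.4*s^2 + 13.89*s + 19.91.
H(s) = (4*s^2 + 9.8*s + 38.4)/(s^3 + 4.4*s^2 + 13.89*s + 19.91)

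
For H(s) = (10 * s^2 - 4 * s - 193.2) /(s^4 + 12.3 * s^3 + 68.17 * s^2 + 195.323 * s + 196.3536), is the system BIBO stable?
Denominator: s^4 + 12.3*s^3 + 68.17*s^2 + 195.323*s + 196.3536 = (s + 4.8)(s + 1.9)(s^2 + 5.6*s + 21.53). Poles: -1.9, -2.8 + 3.7j, -2.8 - 3.7j, -4.8. All Re(p)<0: Yes (stable)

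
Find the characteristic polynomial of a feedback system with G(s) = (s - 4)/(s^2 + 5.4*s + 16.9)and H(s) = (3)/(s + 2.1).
Characteristic poly = G_den * H_den + G_num * H_num = (s^3 + 7.5*s^2 + 28.24*s + 35.49) + (3*s - 12) = s^3 + 7.5*s^2 + 31.24*s + 23.49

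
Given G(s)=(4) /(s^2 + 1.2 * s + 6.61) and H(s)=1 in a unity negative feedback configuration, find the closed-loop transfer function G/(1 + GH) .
Closed-loop T = G/(1+GH).
Numerator: G_num * H_den = 4.
Denominator: G_den * H_den + G_num * H_num = (s^2 + 1.2*s + 6.61) + (4) = s^2 + 1.2*s + 10.61.
T(s) = (4)/(s^2 + 1.2*s + 10.61)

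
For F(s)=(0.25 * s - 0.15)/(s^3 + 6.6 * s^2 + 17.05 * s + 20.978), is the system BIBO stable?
Denominator: s^3 + 6.6*s^2 + 17.05*s + 20.978 = (s + 3.4)(s^2 + 3.2*s + 6.17). Poles: -1.6 + 1.9j, -1.6 - 1.9j, -3.4. All Re(p)<0: Yes (stable)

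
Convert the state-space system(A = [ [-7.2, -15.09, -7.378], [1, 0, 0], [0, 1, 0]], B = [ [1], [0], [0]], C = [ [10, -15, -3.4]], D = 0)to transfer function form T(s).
T(s) = C(sI - A)⁻¹B + D.
Characteristic polynomial det(sI - A) = s^3 + 7.2*s^2 + 15.09*s + 7.378.
Numerator from C·adj(sI-A)·B + D·det(sI-A) = 10*s^2 - 15*s - 3.4.
T(s) = (10*s^2 - 15*s - 3.4)/(s^3 + 7.2*s^2 + 15.09*s + 7.378)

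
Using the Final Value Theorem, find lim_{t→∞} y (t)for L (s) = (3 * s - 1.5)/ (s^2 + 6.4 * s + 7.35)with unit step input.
FVT: lim_{t→∞} y(t) = lim_{s→0} s*Y(s) where Y(s) = L(s)/s.
= lim_{s→0} L(s) = L(0) = num(0)/den(0) = -1.5/7.35 = -0.2041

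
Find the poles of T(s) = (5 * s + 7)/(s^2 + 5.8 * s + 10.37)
Set denominator = 0: s^2 + 5.8*s + 10.37 = 0 → Poles: -2.9 + 1.4j, -2.9 - 1.4j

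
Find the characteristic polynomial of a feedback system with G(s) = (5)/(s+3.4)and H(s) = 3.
Characteristic poly = G_den * H_den + G_num * H_num = (s + 3.4) + (15) = s + 18.4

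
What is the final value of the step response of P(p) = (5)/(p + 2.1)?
FVT: lim_{t→∞} y(t) = lim_{p→0} p*Y(p) where Y(p) = P(p)/p.
= lim_{p→0} P(p) = P(0) = num(0)/den(0) = 5/2.1 = 2.381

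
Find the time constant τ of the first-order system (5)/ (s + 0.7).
First-order system: τ = -1/pole. Pole = -0.7. τ = -1/(-0.7) = 1.429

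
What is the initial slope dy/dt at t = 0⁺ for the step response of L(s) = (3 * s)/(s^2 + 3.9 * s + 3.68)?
IVT: y'(0⁺) = lim_{s→∞} s²·Y(s) = lim_{s→∞} s·L(s).
deg(num) = 1, deg(den) = 2, relative degree = 1, so s·L(s) → (leading num)/(leading den) = 3/1 = 3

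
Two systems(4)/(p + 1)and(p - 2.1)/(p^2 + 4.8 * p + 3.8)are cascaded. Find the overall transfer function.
Series: H = H₁ · H₂ = (n₁·n₂)/(d₁·d₂).
Num: n₁·n₂ = 4*p - 8.4. Den: d₁·d₂ = p^3 + 5.8*p^2 + 8.6*p + 3.8.
H(p) = (4*p - 8.4)/(p^3 + 5.8*p^2 + 8.6*p + 3.8)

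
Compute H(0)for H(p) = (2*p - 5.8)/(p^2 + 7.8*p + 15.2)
DC gain = H(0) = num(0)/den(0) = -5.8/15.2 = -0.3816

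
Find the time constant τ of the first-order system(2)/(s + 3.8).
First-order system: τ = -1/pole. Pole = -3.8. τ = -1/(-3.8) = 0.2632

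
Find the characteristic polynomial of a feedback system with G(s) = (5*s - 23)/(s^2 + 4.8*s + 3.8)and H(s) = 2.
Characteristic poly = G_den * H_den + G_num * H_num = (s^2 + 4.8*s + 3.8) + (10*s - 46) = s^2 + 14.8*s - 42.2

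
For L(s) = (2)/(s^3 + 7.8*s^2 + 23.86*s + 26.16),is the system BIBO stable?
Denominator: s^3 + 7.8*s^2 + 23.86*s + 26.16 = (s + 2.4)(s^2 + 5.4*s + 10.9). Poles: -2.4, -2.7 + 1.9j, -2.7 - 1.9j. All Re(p)<0: Yes (stable)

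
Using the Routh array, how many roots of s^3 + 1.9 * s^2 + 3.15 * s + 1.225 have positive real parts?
Routh array:
s^3: [1, 3.15]; s^2: [1.9, 1.225]; s^1: [2.50526]; s^0: [1.225]
First column: [1, 1.9, 2.50526, 1.225]. Sign changes = RHP roots = 0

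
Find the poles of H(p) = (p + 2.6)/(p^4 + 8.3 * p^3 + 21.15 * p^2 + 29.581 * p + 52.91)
Set denominator = 0: p^4 + 8.3*p^3 + 21.15*p^2 + 29.581*p + 52.91 = (p + 3.7)(p + 4.4)(p^2 + 0.2*p + 3.25) = 0 → Poles: -0.1 + 1.8j, -0.1 - 1.8j, -3.7, -4.4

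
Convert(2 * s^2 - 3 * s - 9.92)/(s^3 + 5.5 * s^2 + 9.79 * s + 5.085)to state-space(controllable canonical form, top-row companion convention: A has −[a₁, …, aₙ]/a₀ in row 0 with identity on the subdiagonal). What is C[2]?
Reachable canonical form: C = numerator coefficients (right-aligned, zero-padded to length n).
num = 2*s^2 - 3*s - 9.92, C = [[2, -3, -9.92]].
C[2] = -9.92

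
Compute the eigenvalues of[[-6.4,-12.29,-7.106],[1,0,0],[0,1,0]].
Eigenvalues solve det(λI - A) = 0.
Characteristic polynomial: λ^3 + 6.4*λ^2 + 12.29*λ + 7.106 = 0.
Factor: (λ + 3.4)(λ + 1.1)(λ + 1.9) = 0.
Roots: -1.1, -1.9, -3.4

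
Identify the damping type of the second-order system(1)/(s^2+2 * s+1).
Standard form: ωn²/(s²+2ζωn·s+ωn²) gives ωn=1, ζ=1.
Critically damped (ζ = 1)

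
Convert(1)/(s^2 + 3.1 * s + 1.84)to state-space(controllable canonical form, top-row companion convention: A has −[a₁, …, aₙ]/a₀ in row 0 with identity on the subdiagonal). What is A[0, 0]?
Reachable canonical form for den = s^2 + 3.1*s + 1.84: top row of A = -[a₁,a₂,...,aₙ]/a₀, ones on the subdiagonal, zeros elsewhere.
A = [[-3.1, -1.84], [1, 0]].
A[0,0] = -3.1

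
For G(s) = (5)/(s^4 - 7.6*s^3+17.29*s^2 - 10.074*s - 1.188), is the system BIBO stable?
Denominator: s^4 - 7.6*s^3 + 17.29*s^2 - 10.074*s - 1.188 = (s - 1.1)(s - 3.6)(s + 0.1)(s - 3). Poles: -0.1, 1.1, 3, 3.6. All Re(p)<0: No (unstable)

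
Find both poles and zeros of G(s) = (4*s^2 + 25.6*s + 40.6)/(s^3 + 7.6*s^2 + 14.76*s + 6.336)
Set denominator = 0: s^3 + 7.6*s^2 + 14.76*s + 6.336 = (s + 2.2)(s + 4.8)(s + 0.6) = 0 → Poles: -0.6, -2.2, -4.8
Set numerator = 0: 4*s^2 + 25.6*s + 40.6 = 4*(s + 3.5)(s + 2.9) = 0 → Zeros: -2.9, -3.5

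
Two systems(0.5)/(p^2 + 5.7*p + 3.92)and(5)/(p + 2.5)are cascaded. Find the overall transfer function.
Series: H = H₁ · H₂ = (n₁·n₂)/(d₁·d₂).
Num: n₁·n₂ = 2.5. Den: d₁·d₂ = p^3 + 8.2*p^2 + 18.17*p + 9.8.
H(p) = (2.5)/(p^3 + 8.2*p^2 + 18.17*p + 9.8)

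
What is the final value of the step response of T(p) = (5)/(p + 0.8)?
FVT: lim_{t→∞} y(t) = lim_{p→0} p*Y(p) where Y(p) = T(p)/p.
= lim_{p→0} T(p) = T(0) = num(0)/den(0) = 5/0.8 = 6.25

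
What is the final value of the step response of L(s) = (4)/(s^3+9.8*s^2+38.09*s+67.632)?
FVT: lim_{t→∞} y(t) = lim_{s→0} s*Y(s) where Y(s) = L(s)/s.
= lim_{s→0} L(s) = L(0) = num(0)/den(0) = 4/67.632 = 0.05914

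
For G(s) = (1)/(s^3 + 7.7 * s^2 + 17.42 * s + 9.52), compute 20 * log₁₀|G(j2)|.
Substitute s = j*2: G(j2) = -0.0181381 - 0.0228771j.
|G(j2)| = sqrt(Re² + Im²) = 0.0292.
20*log₁₀(0.0292) = -30.69 dB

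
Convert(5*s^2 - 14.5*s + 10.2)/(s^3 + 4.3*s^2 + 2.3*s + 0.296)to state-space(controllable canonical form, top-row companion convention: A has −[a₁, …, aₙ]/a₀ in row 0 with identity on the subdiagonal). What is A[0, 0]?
Reachable canonical form for den = s^3 + 4.3*s^2 + 2.3*s + 0.296: top row of A = -[a₁,a₂,...,aₙ]/a₀, ones on the subdiagonal, zeros elsewhere.
A = [[-4.3, -2.3, -0.296], [1, 0, 0], [0, 1, 0]].
A[0,0] = -4.3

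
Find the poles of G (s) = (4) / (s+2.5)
Set denominator = 0: s + 2.5 = 0 → Poles: -2.5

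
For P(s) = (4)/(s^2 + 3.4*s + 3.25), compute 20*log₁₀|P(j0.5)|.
Substitute s = j*0.5: P(j0.5) = 1.00925 - 0.571909j.
|P(j0.5)| = sqrt(Re² + Im²) = 1.16.
20*log₁₀(1.16) = 1.29 dB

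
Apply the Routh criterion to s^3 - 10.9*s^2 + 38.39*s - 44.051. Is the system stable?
Routh array:
s^3: [1, 38.39]; s^2: [-10.9, -44.051]; s^1: [34.3486]; s^0: [-44.051]
First column: [1, -10.9, 34.3486, -44.051]. Sign changes = 3.
No, unstable (3 RHP root(s))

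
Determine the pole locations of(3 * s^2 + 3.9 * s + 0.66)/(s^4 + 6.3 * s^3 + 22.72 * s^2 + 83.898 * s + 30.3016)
Set denominator = 0: s^4 + 6.3*s^3 + 22.72*s^2 + 83.898*s + 30.3016 = (s + 4.9)(s + 0.4)(s^2 + s + 15.46) = 0 → Poles: -0.4, -0.5 + 3.9j, -0.5 - 3.9j, -4.9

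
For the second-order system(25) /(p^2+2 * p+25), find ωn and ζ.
Standard form: ωn²/(p²+2ζωn·p+ωn²).
const=25=ωn² → ωn=5, p coeff=2=2ζωn → ζ=0.2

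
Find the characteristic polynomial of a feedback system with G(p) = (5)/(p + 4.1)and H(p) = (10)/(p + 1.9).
Characteristic poly = G_den * H_den + G_num * H_num = (p^2 + 6*p + 7.79) + (50) = p^2 + 6*p + 57.79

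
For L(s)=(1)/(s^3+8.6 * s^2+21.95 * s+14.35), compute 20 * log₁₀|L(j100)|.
Substitute s = j*100: L(j100) = -8.57278e-08 + 9.94812e-07j.
|L(j100)| = sqrt(Re² + Im²) = 9.985e-07.
20*log₁₀(9.985e-07) = -120.01 dB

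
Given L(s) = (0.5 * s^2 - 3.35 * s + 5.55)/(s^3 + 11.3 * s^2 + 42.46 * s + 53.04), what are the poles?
Set denominator = 0: s^3 + 11.3*s^2 + 42.46*s + 53.04 = (s + 4)(s + 3.4)(s + 3.9) = 0 → Poles: -3.4, -3.9, -4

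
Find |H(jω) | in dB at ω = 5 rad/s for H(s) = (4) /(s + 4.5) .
Substitute s = j*5: H(j5) = 0.39779 - 0.441989j.
|H(j5)| = sqrt(Re² + Im²) = 0.5946.
20*log₁₀(0.5946) = -4.51 dB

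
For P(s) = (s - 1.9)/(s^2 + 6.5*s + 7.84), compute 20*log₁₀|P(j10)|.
Substitute s = j*10: P(j10) = 0.0648745 - 0.0627513j.
|P(j10)| = sqrt(Re² + Im²) = 0.09026.
20*log₁₀(0.09026) = -20.89 dB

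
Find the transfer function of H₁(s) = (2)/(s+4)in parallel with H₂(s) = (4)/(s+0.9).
Parallel: H = H₁ + H₂ = (n₁·d₂ + n₂·d₁)/(d₁·d₂).
n₁·d₂ = 2*s + 1.8. n₂·d₁ = 4*s + 16. Sum = 6*s + 17.8. d₁·d₂ = s^2 + 4.9*s + 3.6.
H(s) = (6*s + 17.8)/(s^2 + 4.9*s + 3.6)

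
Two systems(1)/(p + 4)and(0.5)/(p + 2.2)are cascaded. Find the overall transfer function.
Series: H = H₁ · H₂ = (n₁·n₂)/(d₁·d₂).
Num: n₁·n₂ = 0.5. Den: d₁·d₂ = p^2 + 6.2*p + 8.8.
H(p) = (0.5)/(p^2 + 6.2*p + 8.8)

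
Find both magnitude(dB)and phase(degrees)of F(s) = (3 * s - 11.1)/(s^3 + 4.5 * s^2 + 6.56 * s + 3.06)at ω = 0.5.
Substitute s = j*0.5: F(j0.5) = -1.22249 + 2.76846j.
|F| = 20*log₁₀(sqrt(Re²+Im²)) = 9.62 dB.
∠F = atan2(Im, Re) = 113.83°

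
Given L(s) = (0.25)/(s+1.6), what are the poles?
Set denominator = 0: s + 1.6 = 0 → Poles: -1.6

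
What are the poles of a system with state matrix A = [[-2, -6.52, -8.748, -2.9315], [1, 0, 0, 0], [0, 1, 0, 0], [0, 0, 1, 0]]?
Eigenvalues solve det(λI - A) = 0.
Characteristic polynomial: λ^4 + 2*λ^3 + 6.52*λ^2 + 8.748*λ + 2.9315 = 0.
Factor: (λ + 1.1)(λ + 0.5)(λ^2 + 0.4*λ + 5.33) = 0.
Roots: -0.2 + 2.3j, -0.2 - 2.3j, -0.5, -1.1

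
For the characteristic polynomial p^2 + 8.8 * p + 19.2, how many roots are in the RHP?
p^2 + 8.8*p + 19.2 = (p + 4)(p + 4.8). Poles: -4, -4.8. RHP poles (Re>0): 0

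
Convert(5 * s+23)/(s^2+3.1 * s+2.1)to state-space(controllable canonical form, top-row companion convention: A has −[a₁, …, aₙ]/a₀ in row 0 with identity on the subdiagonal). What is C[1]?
Reachable canonical form: C = numerator coefficients (right-aligned, zero-padded to length n).
num = 5*s + 23, C = [[5, 23]].
C[1] = 23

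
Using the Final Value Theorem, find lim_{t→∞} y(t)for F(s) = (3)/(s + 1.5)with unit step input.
FVT: lim_{t→∞} y(t) = lim_{s→0} s*Y(s) where Y(s) = F(s)/s.
= lim_{s→0} F(s) = F(0) = num(0)/den(0) = 3/1.5 = 2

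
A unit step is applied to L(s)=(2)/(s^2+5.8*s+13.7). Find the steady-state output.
FVT: lim_{t→∞} y(t) = lim_{s→0} s*Y(s) where Y(s) = L(s)/s.
= lim_{s→0} L(s) = L(0) = num(0)/den(0) = 2/13.7 = 0.146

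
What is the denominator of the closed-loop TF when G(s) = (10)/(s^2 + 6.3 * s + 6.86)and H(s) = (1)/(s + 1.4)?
Characteristic poly = G_den * H_den + G_num * H_num = (s^3 + 7.7*s^2 + 15.68*s + 9.604) + (10) = s^3 + 7.7*s^2 + 15.68*s + 19.604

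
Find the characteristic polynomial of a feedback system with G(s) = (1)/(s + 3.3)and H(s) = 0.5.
Characteristic poly = G_den * H_den + G_num * H_num = (s + 3.3) + (0.5) = s + 3.8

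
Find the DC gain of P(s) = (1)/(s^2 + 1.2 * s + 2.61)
DC gain = P(0) = num(0)/den(0) = 1/2.61 = 0.3831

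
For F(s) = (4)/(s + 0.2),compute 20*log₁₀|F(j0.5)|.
Substitute s = j*0.5: F(j0.5) = 2.75862 - 6.89655j.
|F(j0.5)| = sqrt(Re² + Im²) = 7.428.
20*log₁₀(7.428) = 17.42 dB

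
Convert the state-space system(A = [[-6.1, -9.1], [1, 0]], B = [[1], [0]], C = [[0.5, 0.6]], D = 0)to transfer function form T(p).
T(p) = C(pI - A)⁻¹B + D.
Characteristic polynomial det(pI - A) = p^2 + 6.1*p + 9.1.
Numerator from C·adj(pI-A)·B + D·det(pI-A) = 0.5*p + 0.6.
T(p) = (0.5*p + 0.6)/(p^2 + 6.1*p + 9.1)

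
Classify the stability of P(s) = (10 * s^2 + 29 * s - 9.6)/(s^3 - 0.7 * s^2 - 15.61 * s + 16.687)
Denominator: s^3 - 0.7*s^2 - 15.61*s + 16.687 = (s - 3.7)(s + 4.1)(s - 1.1). Poles: -4.1, 1.1, 3.7. Unstable (2 pole(s) in RHP)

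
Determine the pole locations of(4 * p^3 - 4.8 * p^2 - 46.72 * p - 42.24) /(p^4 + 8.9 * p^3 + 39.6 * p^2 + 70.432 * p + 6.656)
Set denominator = 0: p^4 + 8.9*p^3 + 39.6*p^2 + 70.432*p + 6.656 = (p + 0.1)(p + 3.2)(p^2 + 5.6*p + 20.8) = 0 → Poles: -0.1, -2.8 + 3.6j, -2.8 - 3.6j, -3.2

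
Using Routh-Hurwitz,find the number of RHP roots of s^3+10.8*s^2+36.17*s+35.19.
Routh array:
s^3: [1, 36.17]; s^2: [10.8, 35.19]; s^1: [32.9117]; s^0: [35.19]
First column: [1, 10.8, 32.9117, 35.19]. Sign changes = RHP roots = 0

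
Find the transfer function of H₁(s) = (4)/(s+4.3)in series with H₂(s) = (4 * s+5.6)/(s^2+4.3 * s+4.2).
Series: H = H₁ · H₂ = (n₁·n₂)/(d₁·d₂).
Num: n₁·n₂ = 16*s + 22.4. Den: d₁·d₂ = s^3 + 8.6*s^2 + 22.69*s + 18.06.
H(s) = (16*s + 22.4)/(s^3 + 8.6*s^2 + 22.69*s + 18.06)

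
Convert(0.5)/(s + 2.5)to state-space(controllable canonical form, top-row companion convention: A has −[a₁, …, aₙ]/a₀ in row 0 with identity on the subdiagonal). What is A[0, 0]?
Reachable canonical form for den = s + 2.5: top row of A = -[a₁,a₂,...,aₙ]/a₀, ones on the subdiagonal, zeros elsewhere.
A = [[-2.5]].
A[0,0] = -2.5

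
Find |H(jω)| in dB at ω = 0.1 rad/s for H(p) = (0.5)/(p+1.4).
Substitute p = j*0.1: H(j0.1) = 0.35533 - 0.0253807j.
|H(j0.1)| = sqrt(Re² + Im²) = 0.3562.
20*log₁₀(0.3562) = -8.97 dB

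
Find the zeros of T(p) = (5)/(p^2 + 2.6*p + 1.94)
Numerator is a nonzero constant (5) → Zeros: none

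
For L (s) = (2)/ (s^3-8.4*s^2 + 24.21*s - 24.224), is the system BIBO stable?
Denominator: s^3 - 8.4*s^2 + 24.21*s - 24.224 = (s - 3.2)(s^2 - 5.2*s + 7.57). Poles: 2.6 + 0.9j, 2.6 - 0.9j, 3.2. All Re(p)<0: No (unstable)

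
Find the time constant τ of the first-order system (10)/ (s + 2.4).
First-order system: τ = -1/pole. Pole = -2.4. τ = -1/(-2.4) = 0.4167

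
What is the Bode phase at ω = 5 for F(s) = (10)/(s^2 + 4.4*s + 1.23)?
Substitute s = j*5: F(j5) = -0.226594 - 0.209721j.
∠F(j5) = atan2(Im, Re) = atan2(-0.209721, -0.226594) = -137.21°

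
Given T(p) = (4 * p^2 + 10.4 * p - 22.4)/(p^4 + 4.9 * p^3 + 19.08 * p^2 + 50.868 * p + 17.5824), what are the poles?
Set denominator = 0: p^4 + 4.9*p^3 + 19.08*p^2 + 50.868*p + 17.5824 = (p + 3.3)(p + 0.4)(p^2 + 1.2*p + 13.32) = 0 → Poles: -0.4, -0.6 + 3.6j, -0.6 - 3.6j, -3.3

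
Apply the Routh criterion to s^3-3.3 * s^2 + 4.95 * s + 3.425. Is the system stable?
Routh array:
s^3: [1, 4.95]; s^2: [-3.3, 3.425]; s^1: [5.98788]; s^0: [3.425]
First column: [1, -3.3, 5.98788, 3.425]. Sign changes = 2.
No, unstable (2 RHP root(s))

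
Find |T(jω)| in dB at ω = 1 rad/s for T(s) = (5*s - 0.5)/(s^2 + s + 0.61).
Substitute s = j*1: T(j1) = 4.50916 - 1.25857j.
|T(j1)| = sqrt(Re² + Im²) = 4.682.
20*log₁₀(4.682) = 13.41 dB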